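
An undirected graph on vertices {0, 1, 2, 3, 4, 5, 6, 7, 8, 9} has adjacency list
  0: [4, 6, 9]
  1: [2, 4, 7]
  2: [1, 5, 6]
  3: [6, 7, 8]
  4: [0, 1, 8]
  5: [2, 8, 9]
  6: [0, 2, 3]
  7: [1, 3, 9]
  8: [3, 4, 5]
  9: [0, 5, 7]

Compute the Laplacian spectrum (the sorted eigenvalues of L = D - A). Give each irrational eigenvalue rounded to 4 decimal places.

Each diagonal entry of L is the vertex degree and each off-diagonal entry is -1 where an edge is present, 0 otherwise; in the order [0, 1, 2, 3, 4, 5, 6, 7, 8, 9] the diagonal is [3, 3, 3, 3, 3, 3, 3, 3, 3, 3]. Since every row of L sums to 0, the all-ones vector is in the kernel and 0 is an eigenvalue. The largest eigenvalue, 5, is at most the vertex count 10.

[0, 2, 2, 2, 2, 2, 5, 5, 5, 5]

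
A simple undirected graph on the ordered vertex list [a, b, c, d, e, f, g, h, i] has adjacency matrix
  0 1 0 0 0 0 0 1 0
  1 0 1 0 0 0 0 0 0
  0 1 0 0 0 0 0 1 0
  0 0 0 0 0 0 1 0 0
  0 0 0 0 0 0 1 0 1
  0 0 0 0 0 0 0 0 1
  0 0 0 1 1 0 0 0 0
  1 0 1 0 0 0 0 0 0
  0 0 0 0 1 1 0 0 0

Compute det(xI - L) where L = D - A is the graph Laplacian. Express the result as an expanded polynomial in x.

x^9 - 16x^8 + 105x^7 - 364x^6 + 713x^5 - 776x^4 + 420x^3 - 80x^2

Reading degrees in the order [a, b, c, d, e, f, g, h, i] gives [2, 2, 2, 1, 2, 1, 2, 2, 2]; set D = diag(2, 2, 2, 1, 2, 1, 2, 2, 2) and form L = D - A. Computing det(xI - L) by cofactor expansion (or equivalently via sum-over-permutations) gives x^9 - 16x^8 + 105x^7 - 364x^6 + 713x^5 - 776x^4 + 420x^3 - 80x^2. Since p(0) = det(-L) = 0, x divides p(x). The largest eigenvalue, 4, is at most the vertex count 9.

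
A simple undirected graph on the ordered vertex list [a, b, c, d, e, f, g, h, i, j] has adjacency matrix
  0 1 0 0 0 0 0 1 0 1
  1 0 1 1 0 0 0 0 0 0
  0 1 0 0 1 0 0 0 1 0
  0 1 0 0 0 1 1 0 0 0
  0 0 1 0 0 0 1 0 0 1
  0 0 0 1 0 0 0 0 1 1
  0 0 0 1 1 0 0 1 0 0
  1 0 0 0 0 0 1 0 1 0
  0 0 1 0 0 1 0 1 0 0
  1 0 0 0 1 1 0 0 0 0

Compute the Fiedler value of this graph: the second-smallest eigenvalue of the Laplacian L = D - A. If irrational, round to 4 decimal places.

2

Each diagonal entry of L is the vertex degree and each off-diagonal entry is -1 where an edge is present, 0 otherwise; in the order [a, b, c, d, e, f, g, h, i, j] the diagonal is [3, 3, 3, 3, 3, 3, 3, 3, 3, 3]. The smallest Laplacian eigenvalue is always 0. The next one, lambda_2 = 2, measures how hard the graph is to disconnect: larger values mean better connectivity. By the matrix-tree theorem the graph has (1/10) * product of the nonzero eigenvalues = 2000 spanning trees.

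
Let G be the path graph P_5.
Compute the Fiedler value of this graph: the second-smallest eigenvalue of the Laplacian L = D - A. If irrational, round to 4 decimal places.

The graph has 5 vertices and degree multiset [2, 2, 2, 1, 1]; D is the diagonal matrix of degrees and L = D - A. Computing the eigenvalues of L and sorting gives [0, 0.3820, 1.3820, 2.6180, 3.6180]. The Fiedler value lambda_2 = 0.3820 is strictly positive, so the graph is connected. There is one zero in the spectrum, matching the 1 component.

0.3820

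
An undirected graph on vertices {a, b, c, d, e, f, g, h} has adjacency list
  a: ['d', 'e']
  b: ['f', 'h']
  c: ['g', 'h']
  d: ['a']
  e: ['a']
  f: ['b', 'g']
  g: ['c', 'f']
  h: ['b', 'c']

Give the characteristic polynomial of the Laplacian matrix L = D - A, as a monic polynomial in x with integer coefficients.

x^8 - 14x^7 + 78x^6 - 220x^5 + 330x^4 - 250x^3 + 75x^2

Reading degrees in the order [a, b, c, d, e, f, g, h] gives [2, 2, 2, 1, 1, 2, 2, 2]; set D = diag(2, 2, 2, 1, 1, 2, 2, 2) and form L = D - A. L has integer entries, so p(x) = det(xI - L) has integer coefficients. Expanding the determinant yields x^8 - 14x^7 + 78x^6 - 220x^5 + 330x^4 - 250x^3 + 75x^2. The coefficient of x^7 equals -trace(L) = -14, matching the sum of degrees. The eigenvalues sum to 14, which equals trace(L) = 2|E|. The largest eigenvalue, 3.6180, is at most the vertex count 8.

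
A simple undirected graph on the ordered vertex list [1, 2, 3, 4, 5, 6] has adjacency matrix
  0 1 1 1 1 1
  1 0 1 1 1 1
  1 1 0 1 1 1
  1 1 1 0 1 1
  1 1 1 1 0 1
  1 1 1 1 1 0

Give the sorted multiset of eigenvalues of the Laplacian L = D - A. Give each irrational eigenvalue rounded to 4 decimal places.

[0, 6, 6, 6, 6, 6]

With the vertex order [1, 2, 3, 4, 5, 6], the degrees are [5, 5, 5, 5, 5, 5], giving D = diag(5, 5, 5, 5, 5, 5) and L = D - A. The multiplicity of 0 as a Laplacian eigenvalue equals the number of connected components. The largest eigenvalue, 6, is at most the vertex count 6. There is one zero in the spectrum, matching the 1 component.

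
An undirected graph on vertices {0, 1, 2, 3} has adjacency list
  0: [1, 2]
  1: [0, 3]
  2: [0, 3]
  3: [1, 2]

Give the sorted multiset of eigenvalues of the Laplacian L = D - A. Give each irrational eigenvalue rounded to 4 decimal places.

Reading degrees in the order [0, 1, 2, 3] gives [2, 2, 2, 2]; set D = diag(2, 2, 2, 2) and form L = D - A. Diagonalising L (or applying a numerical eigensolver to the 4x4 matrix) gives the spectrum above. The eigenvalues sum to 8, which equals trace(L) = 2|E|. The largest eigenvalue, 4, is at most the vertex count 4.

[0, 2, 2, 4]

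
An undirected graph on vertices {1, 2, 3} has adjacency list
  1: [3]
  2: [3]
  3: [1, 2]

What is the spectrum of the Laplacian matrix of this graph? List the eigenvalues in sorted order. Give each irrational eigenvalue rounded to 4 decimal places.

[0, 1, 3]

Each diagonal entry of L is the vertex degree and each off-diagonal entry is -1 where an edge is present, 0 otherwise; in the order [1, 2, 3] the diagonal is [1, 1, 2]. Since every row of L sums to 0, the all-ones vector is in the kernel and 0 is an eigenvalue. The eigenvalues sum to 4, which equals trace(L) = 2|E|.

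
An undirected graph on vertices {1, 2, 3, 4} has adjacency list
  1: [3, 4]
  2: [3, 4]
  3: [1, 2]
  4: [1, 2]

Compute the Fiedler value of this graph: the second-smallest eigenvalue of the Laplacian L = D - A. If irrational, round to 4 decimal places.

With the vertex order [1, 2, 3, 4], the degrees are [2, 2, 2, 2], giving D = diag(2, 2, 2, 2) and L = D - A. Computing the eigenvalues of L and sorting gives [0, 2, 2, 4]. The Fiedler value lambda_2 = 2 is strictly positive, so the graph is connected. The eigenvalues sum to 8, which equals trace(L) = 2|E|.

2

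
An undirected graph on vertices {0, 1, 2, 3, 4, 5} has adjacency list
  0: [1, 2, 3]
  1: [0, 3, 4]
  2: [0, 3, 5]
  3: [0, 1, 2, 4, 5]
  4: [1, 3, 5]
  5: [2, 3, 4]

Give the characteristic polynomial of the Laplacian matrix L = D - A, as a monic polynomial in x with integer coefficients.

x^6 - 20x^5 + 155x^4 - 580x^3 + 1045x^2 - 726x

Reading degrees in the order [0, 1, 2, 3, 4, 5] gives [3, 3, 3, 5, 3, 3]; set D = diag(3, 3, 3, 5, 3, 3) and form L = D - A. Computing det(xI - L) by cofactor expansion (or equivalently via sum-over-permutations) gives x^6 - 20x^5 + 155x^4 - 580x^3 + 1045x^2 - 726x. The constant term is 0 because L is singular (the all-ones vector lies in its kernel). The largest eigenvalue, 6, is at most the vertex count 6.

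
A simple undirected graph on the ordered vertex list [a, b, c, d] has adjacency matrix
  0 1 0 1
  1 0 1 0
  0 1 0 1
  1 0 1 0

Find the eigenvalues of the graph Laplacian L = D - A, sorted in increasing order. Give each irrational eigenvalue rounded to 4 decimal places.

[0, 2, 2, 4]

Each diagonal entry of L is the vertex degree and each off-diagonal entry is -1 where an edge is present, 0 otherwise; in the order [a, b, c, d] the diagonal is [2, 2, 2, 2]. Diagonalising L (or applying a numerical eigensolver to the 4x4 matrix) gives the spectrum above. The largest eigenvalue, 4, is at most the vertex count 4.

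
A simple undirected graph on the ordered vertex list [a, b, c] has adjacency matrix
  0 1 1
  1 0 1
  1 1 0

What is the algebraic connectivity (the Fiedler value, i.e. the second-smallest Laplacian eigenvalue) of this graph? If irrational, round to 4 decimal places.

Each diagonal entry of L is the vertex degree and each off-diagonal entry is -1 where an edge is present, 0 otherwise; in the order [a, b, c] the diagonal is [2, 2, 2]. The smallest Laplacian eigenvalue is always 0. The next one, lambda_2 = 3, measures how hard the graph is to disconnect: larger values mean better connectivity. The largest eigenvalue, 3, is at most the vertex count 3.

3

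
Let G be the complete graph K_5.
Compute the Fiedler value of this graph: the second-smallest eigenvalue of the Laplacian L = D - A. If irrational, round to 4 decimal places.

The graph has 5 vertices and degree multiset [4, 4, 4, 4, 4]; D is the diagonal matrix of degrees and L = D - A. Computing the eigenvalues of L and sorting gives [0, 5, 5, 5, 5]. The Fiedler value lambda_2 = 5 is strictly positive, so the graph is connected. The largest eigenvalue, 5, is at most the vertex count 5.

5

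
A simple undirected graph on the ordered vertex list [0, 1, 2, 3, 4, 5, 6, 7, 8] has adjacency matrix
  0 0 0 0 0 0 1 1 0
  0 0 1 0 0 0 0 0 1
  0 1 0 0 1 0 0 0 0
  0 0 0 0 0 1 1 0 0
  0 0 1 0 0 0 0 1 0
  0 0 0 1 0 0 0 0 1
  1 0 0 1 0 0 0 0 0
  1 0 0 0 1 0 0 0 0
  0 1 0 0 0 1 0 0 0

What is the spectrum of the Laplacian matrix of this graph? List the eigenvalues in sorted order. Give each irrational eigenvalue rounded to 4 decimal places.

With the vertex order [0, 1, 2, 3, 4, 5, 6, 7, 8], the degrees are [2, 2, 2, 2, 2, 2, 2, 2, 2], giving D = diag(2, 2, 2, 2, 2, 2, 2, 2, 2) and L = D - A. Diagonalising L (or applying a numerical eigensolver to the 9x9 matrix) gives the spectrum above. The single zero eigenvalue shows the graph is connected. By the matrix-tree theorem the graph has (1/9) * product of the nonzero eigenvalues = 9 spanning trees.

[0, 0.4679, 0.4679, 1.6527, 1.6527, 3, 3, 3.8794, 3.8794]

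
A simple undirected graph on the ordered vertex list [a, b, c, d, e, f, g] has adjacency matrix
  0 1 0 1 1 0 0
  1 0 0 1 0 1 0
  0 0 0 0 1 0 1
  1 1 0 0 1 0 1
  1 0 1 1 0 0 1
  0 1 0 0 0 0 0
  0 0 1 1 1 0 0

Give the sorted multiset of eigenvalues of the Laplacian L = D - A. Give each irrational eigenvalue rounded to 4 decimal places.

[0, 0.6338, 1.7405, 3.3172, 3.8665, 5, 5.4420]

Reading degrees in the order [a, b, c, d, e, f, g] gives [3, 3, 2, 4, 4, 1, 3]; set D = diag(3, 3, 2, 4, 4, 1, 3) and form L = D - A. The multiplicity of 0 as a Laplacian eigenvalue equals the number of connected components. The single zero eigenvalue shows the graph is connected. The eigenvalues sum to 20, which equals trace(L) = 2|E|. The largest eigenvalue, 5.4420, is at most the vertex count 7.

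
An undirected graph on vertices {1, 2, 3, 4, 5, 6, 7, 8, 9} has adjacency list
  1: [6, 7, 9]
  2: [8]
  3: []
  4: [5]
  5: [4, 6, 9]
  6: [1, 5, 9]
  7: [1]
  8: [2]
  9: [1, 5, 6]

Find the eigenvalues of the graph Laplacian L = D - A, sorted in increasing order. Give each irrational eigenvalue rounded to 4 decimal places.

Each diagonal entry of L is the vertex degree and each off-diagonal entry is -1 where an edge is present, 0 otherwise; in the order [1, 2, 3, 4, 5, 6, 7, 8, 9] the diagonal is [3, 1, 0, 1, 3, 3, 1, 1, 3]. Since every row of L sums to 0, the all-ones vector is in the kernel and 0 is an eigenvalue. The 3 zero eigenvalues correspond to the 3 connected components. There are 3 zeros in the spectrum, matching the 3 components.

[0, 0, 0, 0.5858, 1.2679, 2, 3.4142, 4, 4.7321]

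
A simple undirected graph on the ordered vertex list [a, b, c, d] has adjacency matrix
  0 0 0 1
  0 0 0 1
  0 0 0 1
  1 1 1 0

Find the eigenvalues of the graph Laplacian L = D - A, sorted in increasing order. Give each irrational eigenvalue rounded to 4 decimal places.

Reading degrees in the order [a, b, c, d] gives [1, 1, 1, 3]; set D = diag(1, 1, 1, 3) and form L = D - A. The multiplicity of 0 as a Laplacian eigenvalue equals the number of connected components. By the matrix-tree theorem the graph has (1/4) * product of the nonzero eigenvalues = 1 spanning tree. The largest eigenvalue, 4, is at most the vertex count 4.

[0, 1, 1, 4]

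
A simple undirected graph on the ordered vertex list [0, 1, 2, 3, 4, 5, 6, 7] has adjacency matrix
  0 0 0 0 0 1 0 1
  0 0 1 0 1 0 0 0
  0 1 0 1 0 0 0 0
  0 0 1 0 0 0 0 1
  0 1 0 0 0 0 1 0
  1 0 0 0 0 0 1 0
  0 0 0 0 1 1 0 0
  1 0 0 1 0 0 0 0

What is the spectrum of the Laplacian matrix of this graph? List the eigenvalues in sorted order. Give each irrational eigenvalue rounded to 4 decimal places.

[0, 0.5858, 0.5858, 2, 2, 3.4142, 3.4142, 4]

Each diagonal entry of L is the vertex degree and each off-diagonal entry is -1 where an edge is present, 0 otherwise; in the order [0, 1, 2, 3, 4, 5, 6, 7] the diagonal is [2, 2, 2, 2, 2, 2, 2, 2]. Since every row of L sums to 0, the all-ones vector is in the kernel and 0 is an eigenvalue. The single zero eigenvalue shows the graph is connected. The eigenvalues sum to 16, which equals trace(L) = 2|E|.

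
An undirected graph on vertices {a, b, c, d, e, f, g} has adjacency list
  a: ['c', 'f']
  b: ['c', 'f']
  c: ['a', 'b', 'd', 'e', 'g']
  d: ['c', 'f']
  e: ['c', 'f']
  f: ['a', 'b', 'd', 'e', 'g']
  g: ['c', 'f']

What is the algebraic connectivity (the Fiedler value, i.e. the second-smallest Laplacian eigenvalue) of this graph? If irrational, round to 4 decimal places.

With the vertex order [a, b, c, d, e, f, g], the degrees are [2, 2, 5, 2, 2, 5, 2], giving D = diag(2, 2, 5, 2, 2, 5, 2) and L = D - A. Computing the eigenvalues of L and sorting gives [0, 2, 2, 2, 2, 5, 7]. The Fiedler value lambda_2 = 2 is strictly positive, so the graph is connected. The largest eigenvalue, 7, is at most the vertex count 7. The eigenvalues sum to 20, which equals trace(L) = 2|E|.

2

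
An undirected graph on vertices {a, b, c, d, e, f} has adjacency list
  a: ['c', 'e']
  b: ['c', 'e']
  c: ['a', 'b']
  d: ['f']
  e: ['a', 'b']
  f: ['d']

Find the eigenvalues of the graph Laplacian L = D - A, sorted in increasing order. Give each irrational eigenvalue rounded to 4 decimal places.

Reading degrees in the order [a, b, c, d, e, f] gives [2, 2, 2, 1, 2, 1]; set D = diag(2, 2, 2, 1, 2, 1) and form L = D - A. Diagonalising L (or applying a numerical eigensolver to the 6x6 matrix) gives the spectrum above. The 2 zero eigenvalues correspond to the 2 connected components. There are 2 zeros in the spectrum, matching the 2 components.

[0, 0, 2, 2, 2, 4]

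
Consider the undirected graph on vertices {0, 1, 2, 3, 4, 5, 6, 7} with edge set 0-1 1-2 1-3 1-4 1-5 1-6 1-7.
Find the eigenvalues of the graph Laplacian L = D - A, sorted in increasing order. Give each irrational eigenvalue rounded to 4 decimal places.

[0, 1, 1, 1, 1, 1, 1, 8]

Reading degrees in the order [0, 1, 2, 3, 4, 5, 6, 7] gives [1, 7, 1, 1, 1, 1, 1, 1]; set D = diag(1, 7, 1, 1, 1, 1, 1, 1) and form L = D - A. Diagonalising L (or applying a numerical eigensolver to the 8x8 matrix) gives the spectrum above. The single zero eigenvalue shows the graph is connected. The eigenvalues sum to 14, which equals trace(L) = 2|E|.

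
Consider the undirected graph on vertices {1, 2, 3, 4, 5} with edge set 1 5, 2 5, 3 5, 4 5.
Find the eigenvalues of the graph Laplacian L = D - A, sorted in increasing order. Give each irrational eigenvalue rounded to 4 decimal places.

[0, 1, 1, 1, 5]

Each diagonal entry of L is the vertex degree and each off-diagonal entry is -1 where an edge is present, 0 otherwise; in the order [1, 2, 3, 4, 5] the diagonal is [1, 1, 1, 1, 4]. L is symmetric positive semidefinite, so every eigenvalue is real and nonnegative. The largest eigenvalue, 5, is at most the vertex count 5. The eigenvalues sum to 8, which equals trace(L) = 2|E|.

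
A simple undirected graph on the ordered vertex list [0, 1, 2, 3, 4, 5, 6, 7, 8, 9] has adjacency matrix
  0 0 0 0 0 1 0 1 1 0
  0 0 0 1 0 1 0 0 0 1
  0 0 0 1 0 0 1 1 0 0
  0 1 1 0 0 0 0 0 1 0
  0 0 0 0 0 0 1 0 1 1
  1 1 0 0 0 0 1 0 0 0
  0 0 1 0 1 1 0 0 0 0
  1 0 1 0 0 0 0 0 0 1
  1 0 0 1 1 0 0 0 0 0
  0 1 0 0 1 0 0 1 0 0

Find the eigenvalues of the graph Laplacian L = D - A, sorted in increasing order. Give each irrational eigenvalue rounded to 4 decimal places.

With the vertex order [0, 1, 2, 3, 4, 5, 6, 7, 8, 9], the degrees are [3, 3, 3, 3, 3, 3, 3, 3, 3, 3], giving D = diag(3, 3, 3, 3, 3, 3, 3, 3, 3, 3) and L = D - A. L is symmetric positive semidefinite, so every eigenvalue is real and nonnegative.

[0, 2, 2, 2, 2, 2, 5, 5, 5, 5]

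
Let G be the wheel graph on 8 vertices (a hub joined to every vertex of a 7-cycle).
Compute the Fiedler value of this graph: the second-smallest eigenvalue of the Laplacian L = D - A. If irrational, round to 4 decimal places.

1.7530

The graph has 8 vertices and degree multiset [7, 3, 3, 3, 3, 3, 3, 3]; D is the diagonal matrix of degrees and L = D - A. The sorted Laplacian eigenvalues are [0, 1.7530, 1.7530, 3.4450, 3.4450, 4.8019, 4.8019, 8]; the algebraic connectivity is the second entry, 1.7530.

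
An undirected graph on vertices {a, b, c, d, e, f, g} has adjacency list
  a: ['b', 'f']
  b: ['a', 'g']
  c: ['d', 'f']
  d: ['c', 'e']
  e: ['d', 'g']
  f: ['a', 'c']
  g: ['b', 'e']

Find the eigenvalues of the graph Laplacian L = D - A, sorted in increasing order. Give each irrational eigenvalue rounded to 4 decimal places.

Reading degrees in the order [a, b, c, d, e, f, g] gives [2, 2, 2, 2, 2, 2, 2]; set D = diag(2, 2, 2, 2, 2, 2, 2) and form L = D - A. Diagonalising L (or applying a numerical eigensolver to the 7x7 matrix) gives the spectrum above. The largest eigenvalue, 3.8019, is at most the vertex count 7.

[0, 0.7530, 0.7530, 2.4450, 2.4450, 3.8019, 3.8019]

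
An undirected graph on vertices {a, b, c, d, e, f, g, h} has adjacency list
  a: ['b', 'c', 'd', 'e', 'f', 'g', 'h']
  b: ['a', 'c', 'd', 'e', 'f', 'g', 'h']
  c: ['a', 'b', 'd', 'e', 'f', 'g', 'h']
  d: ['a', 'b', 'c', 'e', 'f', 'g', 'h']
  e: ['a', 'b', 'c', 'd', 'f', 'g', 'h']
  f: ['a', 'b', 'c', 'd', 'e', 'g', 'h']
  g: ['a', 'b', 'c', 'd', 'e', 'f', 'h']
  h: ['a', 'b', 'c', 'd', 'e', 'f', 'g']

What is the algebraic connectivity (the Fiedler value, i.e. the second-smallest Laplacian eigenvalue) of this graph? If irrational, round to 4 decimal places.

With the vertex order [a, b, c, d, e, f, g, h], the degrees are [7, 7, 7, 7, 7, 7, 7, 7], giving D = diag(7, 7, 7, 7, 7, 7, 7, 7) and L = D - A. Computing the eigenvalues of L and sorting gives [0, 8, 8, 8, 8, 8, 8, 8]. The Fiedler value lambda_2 = 8 is strictly positive, so the graph is connected. By the matrix-tree theorem the graph has (1/8) * product of the nonzero eigenvalues = 262144 spanning trees.

8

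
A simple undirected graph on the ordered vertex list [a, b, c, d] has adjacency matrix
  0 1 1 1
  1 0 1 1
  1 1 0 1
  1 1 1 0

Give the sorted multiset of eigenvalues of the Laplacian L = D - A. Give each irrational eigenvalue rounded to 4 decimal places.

[0, 4, 4, 4]

Each diagonal entry of L is the vertex degree and each off-diagonal entry is -1 where an edge is present, 0 otherwise; in the order [a, b, c, d] the diagonal is [3, 3, 3, 3]. Since every row of L sums to 0, the all-ones vector is in the kernel and 0 is an eigenvalue. The largest eigenvalue, 4, is at most the vertex count 4.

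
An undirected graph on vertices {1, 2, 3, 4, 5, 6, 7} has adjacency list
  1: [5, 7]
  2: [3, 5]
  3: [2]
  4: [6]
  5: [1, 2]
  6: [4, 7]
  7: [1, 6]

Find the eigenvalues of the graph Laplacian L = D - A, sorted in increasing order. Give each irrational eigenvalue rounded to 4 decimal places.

Each diagonal entry of L is the vertex degree and each off-diagonal entry is -1 where an edge is present, 0 otherwise; in the order [1, 2, 3, 4, 5, 6, 7] the diagonal is [2, 2, 1, 1, 2, 2, 2]. The multiplicity of 0 as a Laplacian eigenvalue equals the number of connected components. The single zero eigenvalue shows the graph is connected. There is one zero in the spectrum, matching the 1 component. The largest eigenvalue, 3.8019, is at most the vertex count 7.

[0, 0.1981, 0.7530, 1.5550, 2.4450, 3.2470, 3.8019]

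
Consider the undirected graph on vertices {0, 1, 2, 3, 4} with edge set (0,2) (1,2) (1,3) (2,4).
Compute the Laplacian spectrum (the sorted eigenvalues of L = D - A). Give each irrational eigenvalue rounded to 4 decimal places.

Each diagonal entry of L is the vertex degree and each off-diagonal entry is -1 where an edge is present, 0 otherwise; in the order [0, 1, 2, 3, 4] the diagonal is [1, 2, 3, 1, 1]. L is symmetric positive semidefinite, so every eigenvalue is real and nonnegative. The single zero eigenvalue shows the graph is connected. The eigenvalues sum to 8, which equals trace(L) = 2|E|. The largest eigenvalue, 4.1701, is at most the vertex count 5.

[0, 0.5188, 1, 2.3111, 4.1701]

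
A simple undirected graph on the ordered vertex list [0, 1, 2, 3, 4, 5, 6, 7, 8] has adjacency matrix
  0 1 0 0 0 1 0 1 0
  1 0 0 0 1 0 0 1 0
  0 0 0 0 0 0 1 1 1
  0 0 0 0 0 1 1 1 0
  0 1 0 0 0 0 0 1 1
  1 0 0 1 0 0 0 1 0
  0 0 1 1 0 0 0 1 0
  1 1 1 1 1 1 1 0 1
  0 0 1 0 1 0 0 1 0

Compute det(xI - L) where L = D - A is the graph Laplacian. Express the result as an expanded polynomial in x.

x^9 - 32x^8 + 428x^7 - 3136x^6 + 13786x^5 - 37232x^4 + 60276x^3 - 53424x^2 + 19845x

With the vertex order [0, 1, 2, 3, 4, 5, 6, 7, 8], the degrees are [3, 3, 3, 3, 3, 3, 3, 8, 3], giving D = diag(3, 3, 3, 3, 3, 3, 3, 8, 3) and L = D - A. Computing det(xI - L) by cofactor expansion (or equivalently via sum-over-permutations) gives x^9 - 32x^8 + 428x^7 - 3136x^6 + 13786x^5 - 37232x^4 + 60276x^3 - 53424x^2 + 19845x. The coefficient of x^8 equals -trace(L) = -32, matching the sum of degrees.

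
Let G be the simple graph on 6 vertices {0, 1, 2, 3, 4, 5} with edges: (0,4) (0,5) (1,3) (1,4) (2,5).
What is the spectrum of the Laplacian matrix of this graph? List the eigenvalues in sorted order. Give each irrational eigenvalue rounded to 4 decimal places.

With the vertex order [0, 1, 2, 3, 4, 5], the degrees are [2, 2, 1, 1, 2, 2], giving D = diag(2, 2, 1, 1, 2, 2) and L = D - A. The multiplicity of 0 as a Laplacian eigenvalue equals the number of connected components. The eigenvalues sum to 10, which equals trace(L) = 2|E|. The largest eigenvalue, 3.7321, is at most the vertex count 6.

[0, 0.2679, 1, 2, 3, 3.7321]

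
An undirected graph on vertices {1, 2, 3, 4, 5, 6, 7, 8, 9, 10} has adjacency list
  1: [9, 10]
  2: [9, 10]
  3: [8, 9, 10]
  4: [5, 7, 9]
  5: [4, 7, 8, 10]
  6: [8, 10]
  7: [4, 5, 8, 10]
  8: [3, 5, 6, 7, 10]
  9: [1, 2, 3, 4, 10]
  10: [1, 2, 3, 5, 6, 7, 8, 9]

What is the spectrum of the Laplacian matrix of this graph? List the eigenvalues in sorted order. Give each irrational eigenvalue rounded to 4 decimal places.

[0, 1.4589, 1.7745, 2, 2.6454, 3.6203, 5, 6.1097, 6.3088, 9.0823]

With the vertex order [1, 2, 3, 4, 5, 6, 7, 8, 9, 10], the degrees are [2, 2, 3, 3, 4, 2, 4, 5, 5, 8], giving D = diag(2, 2, 3, 3, 4, 2, 4, 5, 5, 8) and L = D - A. Diagonalising L (or applying a numerical eigensolver to the 10x10 matrix) gives the spectrum above. The single zero eigenvalue shows the graph is connected. The largest eigenvalue, 9.0823, is at most the vertex count 10.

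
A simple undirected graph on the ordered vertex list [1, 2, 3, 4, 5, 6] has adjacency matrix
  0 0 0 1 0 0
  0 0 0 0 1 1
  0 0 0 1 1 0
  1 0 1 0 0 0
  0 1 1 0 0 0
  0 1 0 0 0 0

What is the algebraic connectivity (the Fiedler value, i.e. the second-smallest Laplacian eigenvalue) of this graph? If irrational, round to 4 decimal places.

0.2679

Reading degrees in the order [1, 2, 3, 4, 5, 6] gives [1, 2, 2, 2, 2, 1]; set D = diag(1, 2, 2, 2, 2, 1) and form L = D - A. The smallest Laplacian eigenvalue is always 0. The next one, lambda_2 = 0.2679, measures how hard the graph is to disconnect: larger values mean better connectivity.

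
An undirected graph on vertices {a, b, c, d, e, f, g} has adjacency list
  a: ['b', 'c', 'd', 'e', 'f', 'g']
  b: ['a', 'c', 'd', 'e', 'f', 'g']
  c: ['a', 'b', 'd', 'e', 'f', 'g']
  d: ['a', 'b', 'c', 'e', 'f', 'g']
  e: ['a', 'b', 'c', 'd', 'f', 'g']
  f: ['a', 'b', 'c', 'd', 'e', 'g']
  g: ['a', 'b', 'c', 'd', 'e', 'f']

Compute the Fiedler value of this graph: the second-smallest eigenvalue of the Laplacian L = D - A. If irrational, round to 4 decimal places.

Each diagonal entry of L is the vertex degree and each off-diagonal entry is -1 where an edge is present, 0 otherwise; in the order [a, b, c, d, e, f, g] the diagonal is [6, 6, 6, 6, 6, 6, 6]. The sorted Laplacian eigenvalues are [0, 7, 7, 7, 7, 7, 7]; the algebraic connectivity is the second entry, 7. There is one zero in the spectrum, matching the 1 component. The eigenvalues sum to 42, which equals trace(L) = 2|E|.

7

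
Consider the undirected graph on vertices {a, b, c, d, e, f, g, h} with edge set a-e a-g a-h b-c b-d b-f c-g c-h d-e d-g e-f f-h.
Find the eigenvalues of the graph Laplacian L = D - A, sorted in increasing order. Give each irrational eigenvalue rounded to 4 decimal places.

[0, 2, 2, 2, 4, 4, 4, 6]

Reading degrees in the order [a, b, c, d, e, f, g, h] gives [3, 3, 3, 3, 3, 3, 3, 3]; set D = diag(3, 3, 3, 3, 3, 3, 3, 3) and form L = D - A. L is symmetric positive semidefinite, so every eigenvalue is real and nonnegative. The single zero eigenvalue shows the graph is connected. The eigenvalues sum to 24, which equals trace(L) = 2|E|. The largest eigenvalue, 6, is at most the vertex count 8.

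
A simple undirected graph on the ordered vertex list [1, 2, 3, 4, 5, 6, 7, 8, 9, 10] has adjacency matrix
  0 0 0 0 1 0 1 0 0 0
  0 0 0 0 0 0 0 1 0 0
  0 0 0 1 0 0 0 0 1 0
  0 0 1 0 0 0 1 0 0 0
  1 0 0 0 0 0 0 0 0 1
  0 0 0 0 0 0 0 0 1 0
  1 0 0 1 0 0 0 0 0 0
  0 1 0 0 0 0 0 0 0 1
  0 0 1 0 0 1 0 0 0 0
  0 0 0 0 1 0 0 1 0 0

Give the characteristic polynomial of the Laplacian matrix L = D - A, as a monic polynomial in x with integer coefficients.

x^10 - 18x^9 + 136x^8 - 560x^7 + 1365x^6 - 2002x^5 + 1716x^4 - 792x^3 + 165x^2 - 10x

Reading degrees in the order [1, 2, 3, 4, 5, 6, 7, 8, 9, 10] gives [2, 1, 2, 2, 2, 1, 2, 2, 2, 2]; set D = diag(2, 1, 2, 2, 2, 1, 2, 2, 2, 2) and form L = D - A. L has integer entries, so p(x) = det(xI - L) has integer coefficients. Expanding the determinant yields x^10 - 18x^9 + 136x^8 - 560x^7 + 1365x^6 - 2002x^5 + 1716x^4 - 792x^3 + 165x^2 - 10x. Since p(0) = det(-L) = 0, x divides p(x). The eigenvalues sum to 18, which equals trace(L) = 2|E|.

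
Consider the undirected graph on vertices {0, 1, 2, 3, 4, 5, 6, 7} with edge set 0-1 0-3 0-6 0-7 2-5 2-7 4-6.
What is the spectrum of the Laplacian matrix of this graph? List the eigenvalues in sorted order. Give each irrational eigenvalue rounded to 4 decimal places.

[0, 0.2538, 0.5472, 1, 1.4689, 2.4066, 3.1504, 5.1732]

Reading degrees in the order [0, 1, 2, 3, 4, 5, 6, 7] gives [4, 1, 2, 1, 1, 1, 2, 2]; set D = diag(4, 1, 2, 1, 1, 1, 2, 2) and form L = D - A. Diagonalising L (or applying a numerical eigensolver to the 8x8 matrix) gives the spectrum above. The single zero eigenvalue shows the graph is connected.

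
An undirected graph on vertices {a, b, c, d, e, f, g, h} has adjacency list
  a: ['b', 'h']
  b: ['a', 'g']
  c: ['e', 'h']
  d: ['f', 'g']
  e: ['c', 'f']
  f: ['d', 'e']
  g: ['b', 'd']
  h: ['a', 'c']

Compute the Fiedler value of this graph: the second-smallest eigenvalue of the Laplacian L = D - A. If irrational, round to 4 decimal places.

With the vertex order [a, b, c, d, e, f, g, h], the degrees are [2, 2, 2, 2, 2, 2, 2, 2], giving D = diag(2, 2, 2, 2, 2, 2, 2, 2) and L = D - A. Computing the eigenvalues of L and sorting gives [0, 0.5858, 0.5858, 2, 2, 3.4142, 3.4142, 4]. The Fiedler value lambda_2 = 0.5858 is strictly positive, so the graph is connected. The eigenvalues sum to 16, which equals trace(L) = 2|E|.

0.5858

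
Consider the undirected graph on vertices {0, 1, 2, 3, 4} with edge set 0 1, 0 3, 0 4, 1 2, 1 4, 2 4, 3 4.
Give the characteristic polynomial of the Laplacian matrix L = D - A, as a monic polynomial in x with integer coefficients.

With the vertex order [0, 1, 2, 3, 4], the degrees are [3, 3, 2, 2, 4], giving D = diag(3, 3, 2, 2, 4) and L = D - A. Computing det(xI - L) by cofactor expansion (or equivalently via sum-over-permutations) gives x^5 - 14x^4 + 70x^3 - 146x^2 + 105x. Since p(0) = det(-L) = 0, x divides p(x). By the matrix-tree theorem the graph has (1/5) * product of the nonzero eigenvalues = 21 spanning trees.

x^5 - 14x^4 + 70x^3 - 146x^2 + 105x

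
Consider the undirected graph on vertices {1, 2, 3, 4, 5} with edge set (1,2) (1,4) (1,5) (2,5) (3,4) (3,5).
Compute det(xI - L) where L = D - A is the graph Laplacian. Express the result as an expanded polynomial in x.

Each diagonal entry of L is the vertex degree and each off-diagonal entry is -1 where an edge is present, 0 otherwise; in the order [1, 2, 3, 4, 5] the diagonal is [3, 2, 2, 2, 3]. Computing det(xI - L) by cofactor expansion (or equivalently via sum-over-permutations) gives x^5 - 12x^4 + 51x^3 - 90x^2 + 55x. Since p(0) = det(-L) = 0, x divides p(x). There is one zero in the spectrum, matching the 1 component.

x^5 - 12x^4 + 51x^3 - 90x^2 + 55x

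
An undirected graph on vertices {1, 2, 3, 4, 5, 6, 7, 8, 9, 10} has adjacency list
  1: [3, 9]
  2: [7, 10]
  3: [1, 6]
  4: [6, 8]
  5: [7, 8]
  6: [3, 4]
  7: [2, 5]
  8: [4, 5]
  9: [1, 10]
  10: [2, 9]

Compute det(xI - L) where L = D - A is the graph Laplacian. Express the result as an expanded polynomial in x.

Each diagonal entry of L is the vertex degree and each off-diagonal entry is -1 where an edge is present, 0 otherwise; in the order [1, 2, 3, 4, 5, 6, 7, 8, 9, 10] the diagonal is [2, 2, 2, 2, 2, 2, 2, 2, 2, 2]. L has integer entries, so p(x) = det(xI - L) has integer coefficients. Expanding the determinant yields x^10 - 20x^9 + 170x^8 - 800x^7 + 2275x^6 - 4004x^5 + 4290x^4 - 2640x^3 + 825x^2 - 100x. The coefficient of x^9 equals -trace(L) = -20, matching the sum of degrees.

x^10 - 20x^9 + 170x^8 - 800x^7 + 2275x^6 - 4004x^5 + 4290x^4 - 2640x^3 + 825x^2 - 100x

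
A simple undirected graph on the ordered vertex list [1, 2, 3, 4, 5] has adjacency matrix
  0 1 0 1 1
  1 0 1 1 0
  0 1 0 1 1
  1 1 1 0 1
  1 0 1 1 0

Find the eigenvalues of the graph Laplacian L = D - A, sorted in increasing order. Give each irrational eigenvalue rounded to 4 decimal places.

[0, 3, 3, 5, 5]

With the vertex order [1, 2, 3, 4, 5], the degrees are [3, 3, 3, 4, 3], giving D = diag(3, 3, 3, 4, 3) and L = D - A. Since every row of L sums to 0, the all-ones vector is in the kernel and 0 is an eigenvalue. The single zero eigenvalue shows the graph is connected. There is one zero in the spectrum, matching the 1 component. By the matrix-tree theorem the graph has (1/5) * product of the nonzero eigenvalues = 45 spanning trees.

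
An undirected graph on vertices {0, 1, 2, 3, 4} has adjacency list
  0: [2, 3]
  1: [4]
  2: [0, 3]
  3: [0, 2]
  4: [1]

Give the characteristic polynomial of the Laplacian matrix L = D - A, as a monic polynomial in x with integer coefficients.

x^5 - 8x^4 + 21x^3 - 18x^2

Each diagonal entry of L is the vertex degree and each off-diagonal entry is -1 where an edge is present, 0 otherwise; in the order [0, 1, 2, 3, 4] the diagonal is [2, 1, 2, 2, 1]. The eigenvalues of L are [0, 0, 2, 3, 3]; the characteristic polynomial is the product of (x - lambda_i), which multiplies out to x^5 - 8x^4 + 21x^3 - 18x^2. Since p(0) = det(-L) = 0, x divides p(x). The eigenvalues sum to 8, which equals trace(L) = 2|E|.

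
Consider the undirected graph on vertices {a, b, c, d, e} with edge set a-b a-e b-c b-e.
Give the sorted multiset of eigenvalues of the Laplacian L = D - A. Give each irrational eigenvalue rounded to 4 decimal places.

[0, 0, 1, 3, 4]

Each diagonal entry of L is the vertex degree and each off-diagonal entry is -1 where an edge is present, 0 otherwise; in the order [a, b, c, d, e] the diagonal is [2, 3, 1, 0, 2]. The multiplicity of 0 as a Laplacian eigenvalue equals the number of connected components. The 2 zero eigenvalues correspond to the 2 connected components. The eigenvalues sum to 8, which equals trace(L) = 2|E|. The largest eigenvalue, 4, is at most the vertex count 5.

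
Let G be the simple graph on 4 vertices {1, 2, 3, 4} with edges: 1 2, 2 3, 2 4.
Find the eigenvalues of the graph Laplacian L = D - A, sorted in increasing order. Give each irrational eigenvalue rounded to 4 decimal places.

Reading degrees in the order [1, 2, 3, 4] gives [1, 3, 1, 1]; set D = diag(1, 3, 1, 1) and form L = D - A. L is symmetric positive semidefinite, so every eigenvalue is real and nonnegative. The single zero eigenvalue shows the graph is connected.

[0, 1, 1, 4]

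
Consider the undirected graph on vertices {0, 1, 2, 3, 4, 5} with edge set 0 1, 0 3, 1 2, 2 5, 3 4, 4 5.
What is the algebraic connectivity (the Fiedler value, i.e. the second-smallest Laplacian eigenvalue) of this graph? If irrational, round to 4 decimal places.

Each diagonal entry of L is the vertex degree and each off-diagonal entry is -1 where an edge is present, 0 otherwise; in the order [0, 1, 2, 3, 4, 5] the diagonal is [2, 2, 2, 2, 2, 2]. Computing the eigenvalues of L and sorting gives [0, 1, 1, 3, 3, 4]. The Fiedler value lambda_2 = 1 is strictly positive, so the graph is connected. By the matrix-tree theorem the graph has (1/6) * product of the nonzero eigenvalues = 6 spanning trees. The largest eigenvalue, 4, is at most the vertex count 6.

1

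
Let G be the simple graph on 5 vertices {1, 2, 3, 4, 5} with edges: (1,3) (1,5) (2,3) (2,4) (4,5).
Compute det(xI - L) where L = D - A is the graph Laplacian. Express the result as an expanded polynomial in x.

x^5 - 10x^4 + 35x^3 - 50x^2 + 25x

Each diagonal entry of L is the vertex degree and each off-diagonal entry is -1 where an edge is present, 0 otherwise; in the order [1, 2, 3, 4, 5] the diagonal is [2, 2, 2, 2, 2]. L has integer entries, so p(x) = det(xI - L) has integer coefficients. Expanding the determinant yields x^5 - 10x^4 + 35x^3 - 50x^2 + 25x. The constant term is 0 because L is singular (the all-ones vector lies in its kernel). There is one zero in the spectrum, matching the 1 component. The largest eigenvalue, 3.6180, is at most the vertex count 5.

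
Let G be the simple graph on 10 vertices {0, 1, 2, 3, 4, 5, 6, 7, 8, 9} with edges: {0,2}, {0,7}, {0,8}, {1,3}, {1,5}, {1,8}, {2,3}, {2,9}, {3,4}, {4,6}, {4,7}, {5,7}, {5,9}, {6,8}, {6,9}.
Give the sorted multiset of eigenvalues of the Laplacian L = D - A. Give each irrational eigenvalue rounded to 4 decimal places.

[0, 2, 2, 2, 2, 2, 5, 5, 5, 5]

With the vertex order [0, 1, 2, 3, 4, 5, 6, 7, 8, 9], the degrees are [3, 3, 3, 3, 3, 3, 3, 3, 3, 3], giving D = diag(3, 3, 3, 3, 3, 3, 3, 3, 3, 3) and L = D - A. Diagonalising L (or applying a numerical eigensolver to the 10x10 matrix) gives the spectrum above. The eigenvalues sum to 30, which equals trace(L) = 2|E|.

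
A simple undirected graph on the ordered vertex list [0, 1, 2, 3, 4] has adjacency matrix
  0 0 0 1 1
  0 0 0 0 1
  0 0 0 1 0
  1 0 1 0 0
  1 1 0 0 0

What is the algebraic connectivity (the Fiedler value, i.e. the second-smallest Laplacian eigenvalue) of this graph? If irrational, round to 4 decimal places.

Reading degrees in the order [0, 1, 2, 3, 4] gives [2, 1, 1, 2, 2]; set D = diag(2, 1, 1, 2, 2) and form L = D - A. The sorted Laplacian eigenvalues are [0, 0.3820, 1.3820, 2.6180, 3.6180]; the algebraic connectivity is the second entry, 0.3820. There is one zero in the spectrum, matching the 1 component.

0.3820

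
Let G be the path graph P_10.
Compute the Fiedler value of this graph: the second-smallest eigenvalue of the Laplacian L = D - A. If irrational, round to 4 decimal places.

0.0979

The graph has 10 vertices and degree multiset [2, 2, 2, 2, 2, 2, 2, 2, 1, 1]; D is the diagonal matrix of degrees and L = D - A. The smallest Laplacian eigenvalue is always 0. The next one, lambda_2 = 0.0979, measures how hard the graph is to disconnect: larger values mean better connectivity. The eigenvalues sum to 18, which equals trace(L) = 2|E|. The largest eigenvalue, 3.9021, is at most the vertex count 10.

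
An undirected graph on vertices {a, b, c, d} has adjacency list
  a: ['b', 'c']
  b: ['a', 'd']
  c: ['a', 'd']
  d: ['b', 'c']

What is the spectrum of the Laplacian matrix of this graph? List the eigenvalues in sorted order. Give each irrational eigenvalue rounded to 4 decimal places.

[0, 2, 2, 4]

With the vertex order [a, b, c, d], the degrees are [2, 2, 2, 2], giving D = diag(2, 2, 2, 2) and L = D - A. Diagonalising L (or applying a numerical eigensolver to the 4x4 matrix) gives the spectrum above. The single zero eigenvalue shows the graph is connected. There is one zero in the spectrum, matching the 1 component. The eigenvalues sum to 8, which equals trace(L) = 2|E|.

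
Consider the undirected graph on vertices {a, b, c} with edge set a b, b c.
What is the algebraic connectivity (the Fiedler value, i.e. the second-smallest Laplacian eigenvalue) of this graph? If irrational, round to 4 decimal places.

Each diagonal entry of L is the vertex degree and each off-diagonal entry is -1 where an edge is present, 0 otherwise; in the order [a, b, c] the diagonal is [1, 2, 1]. Computing the eigenvalues of L and sorting gives [0, 1, 3]. The Fiedler value lambda_2 = 1 is strictly positive, so the graph is connected. By the matrix-tree theorem the graph has (1/3) * product of the nonzero eigenvalues = 1 spanning tree.

1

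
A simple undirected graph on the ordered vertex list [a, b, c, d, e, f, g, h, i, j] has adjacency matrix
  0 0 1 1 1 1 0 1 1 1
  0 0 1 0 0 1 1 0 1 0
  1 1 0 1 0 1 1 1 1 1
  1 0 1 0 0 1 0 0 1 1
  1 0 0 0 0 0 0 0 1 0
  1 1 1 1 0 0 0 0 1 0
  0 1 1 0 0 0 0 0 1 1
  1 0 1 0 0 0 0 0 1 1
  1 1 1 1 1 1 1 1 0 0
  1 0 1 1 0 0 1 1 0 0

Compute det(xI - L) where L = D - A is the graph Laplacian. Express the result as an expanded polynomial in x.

x^10 - 52x^9 + 1174x^8 - 15078x^7 + 121175x^6 - 630626x^5 + 2120346x^4 - 4429314x^3 + 5198640x^2 - 2600130x

With the vertex order [a, b, c, d, e, f, g, h, i, j], the degrees are [7, 4, 8, 5, 2, 5, 4, 4, 8, 5], giving D = diag(7, 4, 8, 5, 2, 5, 4, 4, 8, 5) and L = D - A. Computing det(xI - L) by cofactor expansion (or equivalently via sum-over-permutations) gives x^10 - 52x^9 + 1174x^8 - 15078x^7 + 121175x^6 - 630626x^5 + 2120346x^4 - 4429314x^3 + 5198640x^2 - 2600130x. Since p(0) = det(-L) = 0, x divides p(x). There is one zero in the spectrum, matching the 1 component.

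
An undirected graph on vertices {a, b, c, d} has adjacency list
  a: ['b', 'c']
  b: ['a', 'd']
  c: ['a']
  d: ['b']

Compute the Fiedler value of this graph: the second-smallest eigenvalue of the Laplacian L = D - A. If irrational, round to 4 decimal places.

Reading degrees in the order [a, b, c, d] gives [2, 2, 1, 1]; set D = diag(2, 2, 1, 1) and form L = D - A. The smallest Laplacian eigenvalue is always 0. The next one, lambda_2 = 0.5858, measures how hard the graph is to disconnect: larger values mean better connectivity. The eigenvalues sum to 6, which equals trace(L) = 2|E|.

0.5858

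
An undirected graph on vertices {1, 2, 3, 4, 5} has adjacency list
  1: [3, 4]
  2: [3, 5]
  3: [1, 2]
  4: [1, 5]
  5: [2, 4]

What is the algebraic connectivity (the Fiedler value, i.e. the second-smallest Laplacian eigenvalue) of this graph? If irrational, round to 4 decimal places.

With the vertex order [1, 2, 3, 4, 5], the degrees are [2, 2, 2, 2, 2], giving D = diag(2, 2, 2, 2, 2) and L = D - A. Computing the eigenvalues of L and sorting gives [0, 1.3820, 1.3820, 3.6180, 3.6180]. The Fiedler value lambda_2 = 1.3820 is strictly positive, so the graph is connected. The largest eigenvalue, 3.6180, is at most the vertex count 5.

1.3820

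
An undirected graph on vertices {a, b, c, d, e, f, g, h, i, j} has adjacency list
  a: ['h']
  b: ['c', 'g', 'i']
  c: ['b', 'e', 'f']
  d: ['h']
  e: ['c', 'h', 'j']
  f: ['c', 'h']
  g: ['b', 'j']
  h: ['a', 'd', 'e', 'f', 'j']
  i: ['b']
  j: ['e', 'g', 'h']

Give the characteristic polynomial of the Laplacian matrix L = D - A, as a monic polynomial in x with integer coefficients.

x^10 - 24x^9 + 240x^8 - 1306x^7 + 4242x^6 - 8496x^5 + 10459x^4 - 7608x^3 + 2952x^2 - 460x

Reading degrees in the order [a, b, c, d, e, f, g, h, i, j] gives [1, 3, 3, 1, 3, 2, 2, 5, 1, 3]; set D = diag(1, 3, 3, 1, 3, 2, 2, 5, 1, 3) and form L = D - A. Computing det(xI - L) by cofactor expansion (or equivalently via sum-over-permutations) gives x^10 - 24x^9 + 240x^8 - 1306x^7 + 4242x^6 - 8496x^5 + 10459x^4 - 7608x^3 + 2952x^2 - 460x. Since p(0) = det(-L) = 0, x divides p(x). The eigenvalues sum to 24, which equals trace(L) = 2|E|.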